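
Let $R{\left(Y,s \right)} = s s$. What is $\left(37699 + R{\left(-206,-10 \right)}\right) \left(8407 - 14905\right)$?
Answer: $-245617902$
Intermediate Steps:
$R{\left(Y,s \right)} = s^{2}$
$\left(37699 + R{\left(-206,-10 \right)}\right) \left(8407 - 14905\right) = \left(37699 + \left(-10\right)^{2}\right) \left(8407 - 14905\right) = \left(37699 + 100\right) \left(-6498\right) = 37799 \left(-6498\right) = -245617902$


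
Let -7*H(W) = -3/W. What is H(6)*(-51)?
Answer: -51/14 ≈ -3.6429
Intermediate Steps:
H(W) = 3/(7*W) (H(W) = -(-3)/(7*W) = 3/(7*W))
H(6)*(-51) = ((3/7)/6)*(-51) = ((3/7)*(1/6))*(-51) = (1/14)*(-51) = -51/14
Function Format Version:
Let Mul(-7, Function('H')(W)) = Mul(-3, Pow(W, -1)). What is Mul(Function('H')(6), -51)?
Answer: Rational(-51, 14) ≈ -3.6429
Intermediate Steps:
Function('H')(W) = Mul(Rational(3, 7), Pow(W, -1)) (Function('H')(W) = Mul(Rational(-1, 7), Mul(-3, Pow(W, -1))) = Mul(Rational(3, 7), Pow(W, -1)))
Mul(Function('H')(6), -51) = Mul(Mul(Rational(3, 7), Pow(6, -1)), -51) = Mul(Mul(Rational(3, 7), Rational(1, 6)), -51) = Mul(Rational(1, 14), -51) = Rational(-51, 14)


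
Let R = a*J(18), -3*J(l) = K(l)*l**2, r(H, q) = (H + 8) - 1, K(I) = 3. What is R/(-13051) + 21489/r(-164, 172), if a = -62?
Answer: -9148605/66097 ≈ -138.41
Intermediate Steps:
r(H, q) = 7 + H (r(H, q) = (8 + H) - 1 = 7 + H)
J(l) = -l**2
R = 20088 (R = -(-62)*18**2 = -(-62)*324 = -62*(-324) = 20088)
R/(-13051) + 21489/r(-164, 172) = 20088/(-13051) + 21489/(7 - 164) = 20088*(-1/13051) + 21489/(-157) = -648/421 + 21489*(-1/157) = -648/421 - 21489/157 = -9148605/66097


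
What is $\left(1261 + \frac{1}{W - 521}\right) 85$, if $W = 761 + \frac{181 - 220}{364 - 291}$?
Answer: $\frac{1873707190}{17481} \approx 1.0719 \cdot 10^{5}$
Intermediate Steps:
$W = \frac{55514}{73}$ ($W = 761 - \frac{39}{73} = \frac{55514}{73} \approx 760.47$)
$\left(1261 + \frac{1}{W - 521}\right) 85 = \left(1261 + \frac{1}{\frac{55514}{73} - 521}\right) 85 = \left(1261 + \frac{1}{\frac{17481}{73}}\right) 85 = \left(1261 + \frac{73}{17481}\right) 85 = \frac{22043614}{17481} \cdot 85 = \frac{1873707190}{17481}$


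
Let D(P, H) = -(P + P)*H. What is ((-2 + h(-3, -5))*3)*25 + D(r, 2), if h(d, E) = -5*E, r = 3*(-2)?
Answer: 1749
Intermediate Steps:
r = -6
D(P, H) = -2*H*P (D(P, H) = -2*P*H = -2*H*P)
((-2 + h(-3, -5))*3)*25 + D(r, 2) = ((-2 - 5*(-5))*3)*25 - 2*2*(-6) = ((-2 + 25)*3)*25 + 24 = (23*3)*25 + 24 = 69*25 + 24 = 1725 + 24 = 1749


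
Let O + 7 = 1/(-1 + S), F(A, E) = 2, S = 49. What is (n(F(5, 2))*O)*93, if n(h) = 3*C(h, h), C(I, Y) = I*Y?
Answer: -31155/4 ≈ -7788.8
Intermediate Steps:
n(h) = 3*h² (n(h) = 3*(h*h) = 3*h²)
O = -335/48 (O = -7 + 1/(-1 + 49) = -7 + 1/48 = -335/48 ≈ -6.9792)
(n(F(5, 2))*O)*93 = ((3*2²)*(-335/48))*93 = ((3*4)*(-335/48))*93 = (12*(-335/48))*93 = -335/4*93 = -31155/4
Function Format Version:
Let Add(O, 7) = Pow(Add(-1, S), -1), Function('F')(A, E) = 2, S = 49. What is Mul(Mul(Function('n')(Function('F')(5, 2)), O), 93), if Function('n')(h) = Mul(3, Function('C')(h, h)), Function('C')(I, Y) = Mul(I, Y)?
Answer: Rational(-31155, 4) ≈ -7788.8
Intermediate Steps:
Function('n')(h) = Mul(3, Pow(h, 2)) (Function('n')(h) = Mul(3, Mul(h, h)) = Mul(3, Pow(h, 2)))
O = Rational(-335, 48) (O = Add(-7, Pow(Add(-1, 49), -1)) = Add(-7, Pow(48, -1)) = Add(-7, Rational(1, 48)) = Rational(-335, 48) ≈ -6.9792)
Mul(Mul(Function('n')(Function('F')(5, 2)), O), 93) = Mul(Mul(Mul(3, Pow(2, 2)), Rational(-335, 48)), 93) = Mul(Mul(Mul(3, 4), Rational(-335, 48)), 93) = Mul(Mul(12, Rational(-335, 48)), 93) = Mul(Rational(-335, 4), 93) = Rational(-31155, 4)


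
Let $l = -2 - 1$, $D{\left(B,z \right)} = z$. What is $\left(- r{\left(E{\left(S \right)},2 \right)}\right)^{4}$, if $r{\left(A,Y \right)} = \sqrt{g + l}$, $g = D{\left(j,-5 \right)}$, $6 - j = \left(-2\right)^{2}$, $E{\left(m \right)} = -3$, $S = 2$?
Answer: $64$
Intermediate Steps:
$j = 2$ ($j = 6 - \left(-2\right)^{2} = 6 - 4 = 2$)
$g = -5$
$l = -3$
$r{\left(A,Y \right)} = 2 i \sqrt{2}$ ($r{\left(A,Y \right)} = \sqrt{-5 - 3} = \sqrt{-8} = 2 i \sqrt{2}$)
$\left(- r{\left(E{\left(S \right)},2 \right)}\right)^{4} = \left(- 2 i \sqrt{2}\right)^{4} = 64$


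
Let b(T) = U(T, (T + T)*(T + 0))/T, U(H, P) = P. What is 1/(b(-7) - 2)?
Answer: -1/16 ≈ -0.062500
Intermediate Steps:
b(T) = 2*T (b(T) = ((T + T)*(T + 0))/T = ((2*T)*T)/T = (2*T**2)/T = 2*T)
1/(b(-7) - 2) = 1/(2*(-7) - 2) = 1/(-14 - 2) = 1/(-16) = -1/16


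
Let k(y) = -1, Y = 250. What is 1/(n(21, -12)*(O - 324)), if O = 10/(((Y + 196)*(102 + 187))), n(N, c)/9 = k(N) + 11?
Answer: -64447/1879274070 ≈ -3.4294e-5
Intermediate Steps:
n(N, c) = 90 (n(N, c) = 9*(-1 + 11) = 9*10 = 90)
O = 5/64447 (O = 10/(((250 + 196)*(102 + 187))) = 10/((446*289)) = 10/128894 = 10*(1/128894) = 5/64447 ≈ 7.7583e-5)
1/(n(21, -12)*(O - 324)) = 1/(90*(5/64447 - 324)) = 1/(90*(-20880823/64447)) = 1/(-1879274070/64447) = -64447/1879274070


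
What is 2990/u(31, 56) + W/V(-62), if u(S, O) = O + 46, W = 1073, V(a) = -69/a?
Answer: 1165327/1173 ≈ 993.46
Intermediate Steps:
u(S, O) = 46 + O
2990/u(31, 56) + W/V(-62) = 2990/(46 + 56) + 1073/((-69/(-62))) = 2990/102 + 1073/((-69*(-1/62))) = 2990*(1/102) + 1073/(69/62) = 1495/51 + 1073*(62/69) = 1495/51 + 66526/69 = 1165327/1173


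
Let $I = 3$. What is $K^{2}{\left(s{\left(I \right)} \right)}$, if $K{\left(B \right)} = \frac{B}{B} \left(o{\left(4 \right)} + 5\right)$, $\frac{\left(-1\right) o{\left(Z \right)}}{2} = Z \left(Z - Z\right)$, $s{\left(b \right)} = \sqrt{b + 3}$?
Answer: $25$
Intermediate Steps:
$s{\left(b \right)} = \sqrt{3 + b}$
$o{\left(Z \right)} = 0$ ($o{\left(Z \right)} = - 2 Z \left(Z - Z\right) = - 2 Z 0 = \left(-2\right) 0 = 0$)
$K{\left(B \right)} = 5$ ($K{\left(B \right)} = \frac{B}{B} \left(0 + 5\right) = 1 \cdot 5 = 5$)
$K^{2}{\left(s{\left(I \right)} \right)} = 5^{2} = 25$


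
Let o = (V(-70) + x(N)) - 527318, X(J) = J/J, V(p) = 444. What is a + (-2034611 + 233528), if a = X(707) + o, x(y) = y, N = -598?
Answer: -2328554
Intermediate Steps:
X(J) = 1
o = -527472 (o = (444 - 598) - 527318 = -154 - 527318 = -527472)
a = -527471 (a = 1 - 527472 = -527471)
a + (-2034611 + 233528) = -527471 + (-2034611 + 233528) = -527471 - 1801083 = -2328554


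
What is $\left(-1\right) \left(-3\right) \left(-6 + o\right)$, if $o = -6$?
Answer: $-36$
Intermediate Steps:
$\left(-1\right) \left(-3\right) \left(-6 + o\right) = \left(-1\right) \left(-3\right) \left(-6 - 6\right) = 3 \left(-12\right) = -36$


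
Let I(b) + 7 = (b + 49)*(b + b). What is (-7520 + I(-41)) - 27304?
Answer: -35487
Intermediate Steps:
I(b) = -7 + 2*b*(49 + b) (I(b) = -7 + (b + 49)*(b + b) = -7 + (49 + b)*(2*b) = -7 + 2*b*(49 + b))
(-7520 + I(-41)) - 27304 = (-7520 + (-7 + 2*(-41)**2 + 98*(-41))) - 27304 = (-7520 + (-7 + 2*1681 - 4018)) - 27304 = (-7520 + (-7 + 3362 - 4018)) - 27304 = (-7520 - 663) - 27304 = -8183 - 27304 = -35487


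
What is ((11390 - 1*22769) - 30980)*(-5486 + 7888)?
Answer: -101746318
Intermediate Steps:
((11390 - 1*22769) - 30980)*(-5486 + 7888) = ((11390 - 22769) - 30980)*2402 = (-11379 - 30980)*2402 = -42359*2402 = -101746318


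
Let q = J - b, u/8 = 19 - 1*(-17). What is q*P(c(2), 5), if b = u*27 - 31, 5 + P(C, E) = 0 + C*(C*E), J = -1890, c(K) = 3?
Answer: -385400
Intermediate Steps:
P(C, E) = -5 + E*C² (P(C, E) = -5 + (0 + C*(C*E)) = -5 + (0 + E*C²) = -5 + E*C²)
u = 288 (u = 8*(19 - 1*(-17)) = 8*(19 + 17) = 8*36 = 288)
b = 7745 (b = 288*27 - 31 = 7776 - 31 = 7745)
q = -9635 (q = -1890 - 1*7745 = -1890 - 7745 = -9635)
q*P(c(2), 5) = -9635*(-5 + 5*3²) = -9635*(-5 + 5*9) = -9635*(-5 + 45) = -9635*40 = -385400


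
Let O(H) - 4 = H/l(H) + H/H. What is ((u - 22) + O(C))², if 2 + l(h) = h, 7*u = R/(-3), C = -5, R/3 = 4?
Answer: 13924/49 ≈ 284.16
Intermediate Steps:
R = 12 (R = 3*4 = 12)
u = -4/7 (u = (12/(-3))/7 = (12*(-⅓))/7 = (⅐)*(-4) = -4/7 ≈ -0.57143)
l(h) = -2 + h
O(H) = 5 + H/(-2 + H) (O(H) = 4 + (H/(-2 + H) + H/H) = 4 + (H/(-2 + H) + 1) = 4 + (1 + H/(-2 + H)) = 5 + H/(-2 + H))
((u - 22) + O(C))² = ((-4/7 - 22) + 2*(-5 + 3*(-5))/(-2 - 5))² = (-158/7 + 2*(-5 - 15)/(-7))² = (-158/7 + 2*(-⅐)*(-20))² = (-158/7 + 40/7)² = (-118/7)² = 13924/49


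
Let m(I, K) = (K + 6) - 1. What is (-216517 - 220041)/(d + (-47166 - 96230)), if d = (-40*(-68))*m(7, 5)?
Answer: 218279/58098 ≈ 3.7571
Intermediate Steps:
m(I, K) = 5 + K (m(I, K) = (6 + K) - 1 = 5 + K)
d = 27200 (d = (-40*(-68))*(5 + 5) = 2720*10 = 27200)
(-216517 - 220041)/(d + (-47166 - 96230)) = (-216517 - 220041)/(27200 + (-47166 - 96230)) = -436558/(27200 - 143396) = -436558/(-116196) = -436558*(-1/116196) = 218279/58098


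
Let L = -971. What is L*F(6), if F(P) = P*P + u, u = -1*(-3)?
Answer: -37869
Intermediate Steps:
u = 3
F(P) = 3 + P² (F(P) = P*P + 3 = P² + 3 = 3 + P²)
L*F(6) = -971*(3 + 6²) = -971*(3 + 36) = -971*39 = -37869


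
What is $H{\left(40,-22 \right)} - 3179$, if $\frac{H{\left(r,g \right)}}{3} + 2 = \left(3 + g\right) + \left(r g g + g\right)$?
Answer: $54772$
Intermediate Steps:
$H{\left(r,g \right)} = 3 + 6 g + 3 r g^{2}$ ($H{\left(r,g \right)} = -6 + 3 \left(\left(3 + g\right) + \left(r g g + g\right)\right) = -6 + 3 \left(\left(3 + g\right) + \left(g r g + g\right)\right) = -6 + 3 \left(\left(3 + g\right) + \left(r g^{2} + g\right)\right) = -6 + 3 \left(\left(3 + g\right) + \left(g + r g^{2}\right)\right) = -6 + 3 \left(3 + 2 g + r g^{2}\right) = -6 + \left(9 + 6 g + 3 r g^{2}\right) = 3 + 6 g + 3 r g^{2}$)
$H{\left(40,-22 \right)} - 3179 = \left(3 + 6 \left(-22\right) + 3 \cdot 40 \left(-22\right)^{2}\right) - 3179 = \left(3 - 132 + 3 \cdot 40 \cdot 484\right) - 3179 = \left(3 - 132 + 58080\right) - 3179 = 57951 - 3179 = 54772$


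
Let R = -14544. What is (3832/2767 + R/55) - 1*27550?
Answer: -4232729238/152185 ≈ -27813.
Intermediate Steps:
(3832/2767 + R/55) - 1*27550 = (3832/2767 - 14544/55) - 1*27550 = (3832*(1/2767) - 14544*1/55) - 27550 = (3832/2767 - 14544/55) - 27550 = -40032488/152185 - 27550 = -4232729238/152185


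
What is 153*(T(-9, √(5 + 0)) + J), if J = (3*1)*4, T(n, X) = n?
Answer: 459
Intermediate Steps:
J = 12 (J = 3*4 = 12)
153*(T(-9, √(5 + 0)) + J) = 153*(-9 + 12) = 153*3 = 459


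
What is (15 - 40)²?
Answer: 625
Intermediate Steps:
(15 - 40)² = (-25)² = 625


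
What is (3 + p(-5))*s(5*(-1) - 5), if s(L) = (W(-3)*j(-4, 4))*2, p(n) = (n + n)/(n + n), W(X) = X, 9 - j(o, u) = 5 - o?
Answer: 0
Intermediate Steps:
j(o, u) = 4 + o (j(o, u) = 9 - (5 - o) = 9 + (-5 + o) = 4 + o)
p(n) = 1 (p(n) = (2*n)/((2*n)) = (2*n)*(1/(2*n)) = 1)
s(L) = 0 (s(L) = -3*(4 - 4)*2 = -3*0*2 = 0*2 = 0)
(3 + p(-5))*s(5*(-1) - 5) = (3 + 1)*0 = 4*0 = 0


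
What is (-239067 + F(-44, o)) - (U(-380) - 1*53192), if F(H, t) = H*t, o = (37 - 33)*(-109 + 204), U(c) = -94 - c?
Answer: -202881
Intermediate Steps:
o = 380 (o = 4*95 = 380)
(-239067 + F(-44, o)) - (U(-380) - 1*53192) = (-239067 - 44*380) - ((-94 - 1*(-380)) - 1*53192) = (-239067 - 16720) - ((-94 + 380) - 53192) = -255787 - (286 - 53192) = -255787 - 1*(-52906) = -255787 + 52906 = -202881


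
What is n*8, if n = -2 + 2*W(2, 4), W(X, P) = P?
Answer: 48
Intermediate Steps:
n = 6 (n = -2 + 2*4 = -2 + 8 = 6)
n*8 = 6*8 = 48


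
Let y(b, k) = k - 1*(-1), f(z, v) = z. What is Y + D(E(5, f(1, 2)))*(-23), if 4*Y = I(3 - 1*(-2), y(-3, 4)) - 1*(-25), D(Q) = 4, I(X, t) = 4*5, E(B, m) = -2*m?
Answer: -323/4 ≈ -80.750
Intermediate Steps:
y(b, k) = 1 + k (y(b, k) = k + 1 = 1 + k)
I(X, t) = 20
Y = 45/4 (Y = (20 - 1*(-25))/4 = (20 + 25)/4 = (1/4)*45 = 45/4 ≈ 11.250)
Y + D(E(5, f(1, 2)))*(-23) = 45/4 + 4*(-23) = 45/4 - 92 = -323/4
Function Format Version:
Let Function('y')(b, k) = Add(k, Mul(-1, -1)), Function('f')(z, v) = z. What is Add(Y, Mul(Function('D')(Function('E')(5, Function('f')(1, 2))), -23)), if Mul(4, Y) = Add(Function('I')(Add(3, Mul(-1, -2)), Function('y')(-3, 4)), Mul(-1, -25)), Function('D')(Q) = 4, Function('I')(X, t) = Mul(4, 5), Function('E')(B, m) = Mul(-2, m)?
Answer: Rational(-323, 4) ≈ -80.750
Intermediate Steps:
Function('y')(b, k) = Add(1, k) (Function('y')(b, k) = Add(k, 1) = Add(1, k))
Function('I')(X, t) = 20
Y = Rational(45, 4) (Y = Mul(Rational(1, 4), Add(20, Mul(-1, -25))) = Mul(Rational(1, 4), Add(20, 25)) = Mul(Rational(1, 4), 45) = Rational(45, 4) ≈ 11.250)
Add(Y, Mul(Function('D')(Function('E')(5, Function('f')(1, 2))), -23)) = Add(Rational(45, 4), Mul(4, -23)) = Add(Rational(45, 4), -92) = Rational(-323, 4)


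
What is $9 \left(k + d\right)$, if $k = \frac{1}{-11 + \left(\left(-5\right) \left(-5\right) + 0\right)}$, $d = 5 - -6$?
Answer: $\frac{1395}{14} \approx 99.643$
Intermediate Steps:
$d = 11$ ($d = 5 + 6 = 11$)
$k = \frac{1}{14}$ ($k = \frac{1}{-11 + \left(25 + 0\right)} = \frac{1}{-11 + 25} = \frac{1}{14} \approx 0.071429$)
$9 \left(k + d\right) = 9 \left(\frac{1}{14} + 11\right) = 9 \cdot \frac{155}{14} = \frac{1395}{14}$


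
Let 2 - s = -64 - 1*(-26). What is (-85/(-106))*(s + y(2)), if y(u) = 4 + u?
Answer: 1955/53 ≈ 36.887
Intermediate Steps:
s = 40 (s = 2 - (-64 - 1*(-26)) = 2 - (-64 + 26) = 2 - 1*(-38) = 2 + 38 = 40)
(-85/(-106))*(s + y(2)) = (-85/(-106))*(40 + (4 + 2)) = (-85*(-1/106))*(40 + 6) = (85/106)*46 = 1955/53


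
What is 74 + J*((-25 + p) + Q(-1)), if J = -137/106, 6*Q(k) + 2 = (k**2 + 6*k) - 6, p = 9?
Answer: 61997/636 ≈ 97.479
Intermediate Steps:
Q(k) = -4/3 + k + k**2/6 (Q(k) = -1/3 + ((k**2 + 6*k) - 6)/6 = -1/3 + (-6 + k**2 + 6*k)/6 = -1/3 + (-1 + k + k**2/6) = -4/3 + k + k**2/6)
J = -137/106 (J = -137*1/106 = -137/106 ≈ -1.2925)
74 + J*((-25 + p) + Q(-1)) = 74 - 137*((-25 + 9) + (-4/3 - 1 + (1/6)*(-1)**2))/106 = 74 - 137*(-16 + (-4/3 - 1 + (1/6)*1))/106 = 74 - 137*(-16 + (-4/3 - 1 + 1/6))/106 = 74 - 137*(-16 - 13/6)/106 = 74 - 137/106*(-109/6) = 74 + 14933/636 = 61997/636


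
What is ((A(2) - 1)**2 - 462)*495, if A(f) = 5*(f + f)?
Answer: -49995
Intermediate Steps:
A(f) = 10*f (A(f) = 5*(2*f) = 10*f)
((A(2) - 1)**2 - 462)*495 = ((10*2 - 1)**2 - 462)*495 = ((20 - 1)**2 - 462)*495 = (19**2 - 462)*495 = (361 - 462)*495 = -101*495 = -49995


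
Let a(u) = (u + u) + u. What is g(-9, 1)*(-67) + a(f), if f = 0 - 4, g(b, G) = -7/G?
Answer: 457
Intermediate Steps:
f = -4
a(u) = 3*u (a(u) = 2*u + u = 3*u)
g(-9, 1)*(-67) + a(f) = -7/1*(-67) + 3*(-4) = -7*1*(-67) - 12 = -7*(-67) - 12 = 469 - 12 = 457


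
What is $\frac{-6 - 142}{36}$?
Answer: $- \frac{37}{9} \approx -4.1111$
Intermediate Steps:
$\frac{-6 - 142}{36} = \left(-148\right) \frac{1}{36} = - \frac{37}{9}$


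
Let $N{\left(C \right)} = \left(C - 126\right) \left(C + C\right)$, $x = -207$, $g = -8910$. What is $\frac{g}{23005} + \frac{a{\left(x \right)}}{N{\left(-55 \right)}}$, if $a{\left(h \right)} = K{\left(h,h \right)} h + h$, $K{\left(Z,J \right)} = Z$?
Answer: $\frac{80358111}{45802955} \approx 1.7544$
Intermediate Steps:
$N{\left(C \right)} = 2 C \left(-126 + C\right)$ ($N{\left(C \right)} = \left(-126 + C\right) 2 C = 2 C \left(-126 + C\right)$)
$a{\left(h \right)} = h + h^{2}$ ($a{\left(h \right)} = h h + h = h^{2} + h = h + h^{2}$)
$\frac{g}{23005} + \frac{a{\left(x \right)}}{N{\left(-55 \right)}} = - \frac{8910}{23005} + \frac{\left(-207\right) \left(1 - 207\right)}{2 \left(-55\right) \left(-126 - 55\right)} = \left(-8910\right) \frac{1}{23005} + \frac{\left(-207\right) \left(-206\right)}{2 \left(-55\right) \left(-181\right)} = - \frac{1782}{4601} + \frac{42642}{19910} = - \frac{1782}{4601} + 42642 \cdot \frac{1}{19910} = - \frac{1782}{4601} + \frac{21321}{9955} = \frac{80358111}{45802955}$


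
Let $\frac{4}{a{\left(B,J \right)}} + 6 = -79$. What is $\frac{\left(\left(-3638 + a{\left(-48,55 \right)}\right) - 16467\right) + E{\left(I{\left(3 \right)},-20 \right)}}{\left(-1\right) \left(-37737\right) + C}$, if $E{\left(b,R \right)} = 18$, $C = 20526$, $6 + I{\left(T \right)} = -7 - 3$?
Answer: $- \frac{569133}{1650785} \approx -0.34477$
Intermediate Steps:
$I{\left(T \right)} = -16$ ($I{\left(T \right)} = -6 - 10 = -16$)
$a{\left(B,J \right)} = - \frac{4}{85}$ ($a{\left(B,J \right)} = \frac{4}{-6 - 79} = \frac{4}{-85} = 4 \left(- \frac{1}{85}\right) = - \frac{4}{85}$)
$\frac{\left(\left(-3638 + a{\left(-48,55 \right)}\right) - 16467\right) + E{\left(I{\left(3 \right)},-20 \right)}}{\left(-1\right) \left(-37737\right) + C} = \frac{\left(\left(-3638 - \frac{4}{85}\right) - 16467\right) + 18}{\left(-1\right) \left(-37737\right) + 20526} = \frac{\left(- \frac{309234}{85} - 16467\right) + 18}{37737 + 20526} = \frac{- \frac{1708929}{85} + 18}{58263} = \left(- \frac{1707399}{85}\right) \frac{1}{58263} = - \frac{569133}{1650785}$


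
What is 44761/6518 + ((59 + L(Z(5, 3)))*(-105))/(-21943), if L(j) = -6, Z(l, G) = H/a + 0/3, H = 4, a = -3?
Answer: 1018463293/143024474 ≈ 7.1209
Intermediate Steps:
Z(l, G) = -4/3 (Z(l, G) = 4/(-3) + 0/3 = 4*(-⅓) + 0*(⅓) = -4/3 + 0 = -4/3)
44761/6518 + ((59 + L(Z(5, 3)))*(-105))/(-21943) = 44761/6518 + ((59 - 6)*(-105))/(-21943) = 44761*(1/6518) + (53*(-105))*(-1/21943) = 44761/6518 - 5565*(-1/21943) = 44761/6518 + 5565/21943 = 1018463293/143024474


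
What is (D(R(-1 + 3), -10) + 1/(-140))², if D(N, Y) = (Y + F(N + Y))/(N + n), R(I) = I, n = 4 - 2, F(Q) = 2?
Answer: 78961/19600 ≈ 4.0286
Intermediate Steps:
n = 2
D(N, Y) = (2 + Y)/(2 + N) (D(N, Y) = (Y + 2)/(N + 2) = (2 + Y)/(2 + N))
(D(R(-1 + 3), -10) + 1/(-140))² = ((2 - 10)/(2 + (-1 + 3)) + 1/(-140))² = (-8/(2 + 2) - 1/140)² = (-8/4 - 1/140)² = ((¼)*(-8) - 1/140)² = (-2 - 1/140)² = (-281/140)² = 78961/19600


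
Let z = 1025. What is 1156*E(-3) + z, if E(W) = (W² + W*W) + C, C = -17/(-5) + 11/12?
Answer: 402346/15 ≈ 26823.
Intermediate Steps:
C = 259/60 (C = -17*(-⅕) + 11*(1/12) = 17/5 + 11/12 = 259/60 ≈ 4.3167)
E(W) = 259/60 + 2*W² (E(W) = (W² + W*W) + 259/60 = (W² + W²) + 259/60 = 2*W² + 259/60 = 259/60 + 2*W²)
1156*E(-3) + z = 1156*(259/60 + 2*(-3)²) + 1025 = 1156*(259/60 + 2*9) + 1025 = 1156*(259/60 + 18) + 1025 = 1156*(1339/60) + 1025 = 386971/15 + 1025 = 402346/15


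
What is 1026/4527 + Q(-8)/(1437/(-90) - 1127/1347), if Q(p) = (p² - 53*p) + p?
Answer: -358488214/12649947 ≈ -28.339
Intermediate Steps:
Q(p) = p² - 52*p
1026/4527 + Q(-8)/(1437/(-90) - 1127/1347) = 1026/4527 + (-8*(-52 - 8))/(1437/(-90) - 1127/1347) = 1026*(1/4527) + (-8*(-60))/(1437*(-1/90) - 1127*1/1347) = 114/503 + 480/(-479/30 - 1127/1347) = 114/503 + 480/(-75447/4490) = 114/503 + 480*(-4490/75447) = 114/503 - 718400/25149 = -358488214/12649947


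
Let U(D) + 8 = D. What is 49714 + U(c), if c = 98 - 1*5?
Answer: 49799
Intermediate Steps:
c = 93 (c = 98 - 5 = 93)
U(D) = -8 + D
49714 + U(c) = 49714 + (-8 + 93) = 49714 + 85 = 49799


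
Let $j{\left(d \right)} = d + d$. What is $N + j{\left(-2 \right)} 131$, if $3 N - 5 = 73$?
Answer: $-498$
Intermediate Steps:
$j{\left(d \right)} = 2 d$
$N = 26$ ($N = \frac{5}{3} + \frac{1}{3} \cdot 73 = \frac{5}{3} + \frac{73}{3} = 26$)
$N + j{\left(-2 \right)} 131 = 26 + 2 \left(-2\right) 131 = 26 - 524 = -498$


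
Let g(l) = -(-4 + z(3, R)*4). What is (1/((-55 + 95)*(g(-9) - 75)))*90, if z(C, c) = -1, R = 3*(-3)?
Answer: -9/268 ≈ -0.033582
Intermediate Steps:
R = -9
g(l) = 8 (g(l) = -(-4 - 1*4) = -(-4 - 4) = -1*(-8) = 8)
(1/((-55 + 95)*(g(-9) - 75)))*90 = (1/((-55 + 95)*(8 - 75)))*90 = (1/(40*(-67)))*90 = ((1/40)*(-1/67))*90 = -1/2680*90 = -9/268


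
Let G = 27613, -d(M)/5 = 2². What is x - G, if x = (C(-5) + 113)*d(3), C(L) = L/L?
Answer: -29893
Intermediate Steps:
d(M) = -20 (d(M) = -5*2² = -5*4 = -20)
C(L) = 1
x = -2280 (x = (1 + 113)*(-20) = 114*(-20) = -2280)
x - G = -2280 - 1*27613 = -2280 - 27613 = -29893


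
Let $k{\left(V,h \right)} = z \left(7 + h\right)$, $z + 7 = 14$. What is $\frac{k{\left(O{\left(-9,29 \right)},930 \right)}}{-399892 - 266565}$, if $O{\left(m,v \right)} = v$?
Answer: $- \frac{6559}{666457} \approx -0.0098416$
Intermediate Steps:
$z = 7$ ($z = -7 + 14 = 7$)
$k{\left(V,h \right)} = 49 + 7 h$ ($k{\left(V,h \right)} = 7 \left(7 + h\right) = 49 + 7 h$)
$\frac{k{\left(O{\left(-9,29 \right)},930 \right)}}{-399892 - 266565} = \frac{49 + 7 \cdot 930}{-399892 - 266565} = \frac{49 + 6510}{-666457} = 6559 \left(- \frac{1}{666457}\right) = - \frac{6559}{666457}$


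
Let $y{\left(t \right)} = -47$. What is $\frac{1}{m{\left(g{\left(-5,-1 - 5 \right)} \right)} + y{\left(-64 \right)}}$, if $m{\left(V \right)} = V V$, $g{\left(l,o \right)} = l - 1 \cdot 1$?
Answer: $- \frac{1}{11} \approx -0.090909$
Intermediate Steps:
$g{\left(l,o \right)} = -1 + l$ ($g{\left(l,o \right)} = l - 1 = -1 + l$)
$m{\left(V \right)} = V^{2}$
$\frac{1}{m{\left(g{\left(-5,-1 - 5 \right)} \right)} + y{\left(-64 \right)}} = \frac{1}{\left(-1 - 5\right)^{2} - 47} = \frac{1}{\left(-6\right)^{2} - 47} = \frac{1}{36 - 47} = \frac{1}{-11} = - \frac{1}{11}$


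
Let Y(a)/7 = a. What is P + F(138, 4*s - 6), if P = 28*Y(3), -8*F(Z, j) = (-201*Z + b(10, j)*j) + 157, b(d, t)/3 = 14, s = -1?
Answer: 32705/8 ≈ 4088.1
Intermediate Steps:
Y(a) = 7*a
b(d, t) = 42 (b(d, t) = 3*14 = 42)
F(Z, j) = -157/8 - 21*j/4 + 201*Z/8 (F(Z, j) = -((-201*Z + 42*j) + 157)/8 = -(157 - 201*Z + 42*j)/8 = -157/8 - 21*j/4 + 201*Z/8)
P = 588 (P = 28*(7*3) = 28*21 = 588)
P + F(138, 4*s - 6) = 588 + (-157/8 - 21*(4*(-1) - 6)/4 + (201/8)*138) = 588 + (-157/8 - 21*(-4 - 6)/4 + 13869/4) = 588 + (-157/8 - 21/4*(-10) + 13869/4) = 588 + (-157/8 + 105/2 + 13869/4) = 588 + 28001/8 = 32705/8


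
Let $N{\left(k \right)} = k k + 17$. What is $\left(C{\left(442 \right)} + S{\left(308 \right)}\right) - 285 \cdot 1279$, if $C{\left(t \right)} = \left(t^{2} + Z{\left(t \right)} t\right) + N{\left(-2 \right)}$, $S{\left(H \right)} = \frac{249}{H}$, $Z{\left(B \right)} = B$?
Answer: $\frac{8080321}{308} \approx 26235.0$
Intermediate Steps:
$N{\left(k \right)} = 17 + k^{2}$ ($N{\left(k \right)} = k^{2} + 17 = 17 + k^{2}$)
$C{\left(t \right)} = 21 + 2 t^{2}$ ($C{\left(t \right)} = \left(t^{2} + t t\right) + \left(17 + \left(-2\right)^{2}\right) = \left(t^{2} + t^{2}\right) + \left(17 + 4\right) = 2 t^{2} + 21 = 21 + 2 t^{2}$)
$\left(C{\left(442 \right)} + S{\left(308 \right)}\right) - 285 \cdot 1279 = \left(\left(21 + 2 \cdot 442^{2}\right) + \frac{249}{308}\right) - 285 \cdot 1279 = \left(\left(21 + 2 \cdot 195364\right) + 249 \cdot \frac{1}{308}\right) - 364515 = \left(\left(21 + 390728\right) + \frac{249}{308}\right) - 364515 = \left(390749 + \frac{249}{308}\right) - 364515 = \frac{120350941}{308} - 364515 = \frac{8080321}{308}$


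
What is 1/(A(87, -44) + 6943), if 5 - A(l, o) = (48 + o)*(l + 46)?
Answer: 1/6416 ≈ 0.00015586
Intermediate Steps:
A(l, o) = 5 - (46 + l)*(48 + o) (A(l, o) = 5 - (48 + o)*(l + 46) = 5 - (48 + o)*(46 + l) = 5 - (46 + l)*(48 + o))
1/(A(87, -44) + 6943) = 1/((-2203 - 48*87 - 46*(-44) - 1*87*(-44)) + 6943) = 1/((-2203 - 4176 + 2024 + 3828) + 6943) = 1/(-527 + 6943) = 1/6416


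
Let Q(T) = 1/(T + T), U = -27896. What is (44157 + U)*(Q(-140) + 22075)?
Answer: 14358460677/40 ≈ 3.5896e+8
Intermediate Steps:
Q(T) = 1/(2*T)
(44157 + U)*(Q(-140) + 22075) = (44157 - 27896)*((½)/(-140) + 22075) = 16261*((½)*(-1/140) + 22075) = 16261*(-1/280 + 22075) = 16261*(6180999/280) = 14358460677/40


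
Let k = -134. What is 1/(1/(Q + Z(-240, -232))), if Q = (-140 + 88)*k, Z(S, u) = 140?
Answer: 7108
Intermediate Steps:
Q = 6968 (Q = (-140 + 88)*(-134) = -52*(-134) = 6968)
1/(1/(Q + Z(-240, -232))) = 1/(1/(6968 + 140)) = 1/(1/7108) = 7108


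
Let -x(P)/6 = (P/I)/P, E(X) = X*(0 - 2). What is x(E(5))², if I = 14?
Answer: 9/49 ≈ 0.18367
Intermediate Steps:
E(X) = -2*X (E(X) = X*(-2) = -2*X)
x(P) = -3/7 (x(P) = -6*P/14/P = -6*1/14 = -3/7)
x(E(5))² = (-3/7)² = 9/49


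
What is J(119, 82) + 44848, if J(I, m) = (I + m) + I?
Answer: 45168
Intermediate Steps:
J(I, m) = m + 2*I
J(119, 82) + 44848 = (82 + 2*119) + 44848 = (82 + 238) + 44848 = 320 + 44848 = 45168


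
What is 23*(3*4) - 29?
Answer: 247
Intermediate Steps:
23*(3*4) - 29 = 23*12 - 29 = 276 - 29 = 247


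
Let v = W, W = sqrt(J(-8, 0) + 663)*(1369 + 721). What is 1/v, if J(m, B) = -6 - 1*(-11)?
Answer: sqrt(167)/698060 ≈ 1.8513e-5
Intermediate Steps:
J(m, B) = 5 (J(m, B) = -6 + 11 = 5)
W = 4180*sqrt(167) (W = sqrt(5 + 663)*(1369 + 721) = sqrt(668)*2090 = (2*sqrt(167))*2090 = 4180*sqrt(167) ≈ 54018.)
v = 4180*sqrt(167) ≈ 54018.
1/v = 1/(4180*sqrt(167)) = sqrt(167)/698060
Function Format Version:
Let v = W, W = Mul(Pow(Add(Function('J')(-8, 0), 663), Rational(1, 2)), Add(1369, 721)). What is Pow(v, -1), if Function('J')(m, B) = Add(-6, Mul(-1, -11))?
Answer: Mul(Rational(1, 698060), Pow(167, Rational(1, 2))) ≈ 1.8513e-5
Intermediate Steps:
Function('J')(m, B) = 5 (Function('J')(m, B) = Add(-6, 11) = 5)
W = Mul(4180, Pow(167, Rational(1, 2))) (W = Mul(Pow(Add(5, 663), Rational(1, 2)), Add(1369, 721)) = Mul(Pow(668, Rational(1, 2)), 2090) = Mul(Mul(2, Pow(167, Rational(1, 2))), 2090) = Mul(4180, Pow(167, Rational(1, 2))) ≈ 54018.)
v = Mul(4180, Pow(167, Rational(1, 2))) ≈ 54018.
Pow(v, -1) = Pow(Mul(4180, Pow(167, Rational(1, 2))), -1) = Mul(Rational(1, 698060), Pow(167, Rational(1, 2)))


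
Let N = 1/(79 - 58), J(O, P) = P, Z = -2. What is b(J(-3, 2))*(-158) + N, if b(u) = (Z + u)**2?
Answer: 1/21 ≈ 0.047619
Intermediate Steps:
N = 1/21 ≈ 0.047619
b(u) = (-2 + u)**2
b(J(-3, 2))*(-158) + N = (-2 + 2)**2*(-158) + 1/21 = 0**2*(-158) + 1/21 = 0*(-158) + 1/21 = 0 + 1/21 = 1/21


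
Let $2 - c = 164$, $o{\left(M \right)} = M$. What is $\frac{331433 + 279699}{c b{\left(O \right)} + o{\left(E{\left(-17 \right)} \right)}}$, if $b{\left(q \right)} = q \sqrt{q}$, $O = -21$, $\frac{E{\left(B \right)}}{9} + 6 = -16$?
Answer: $- \frac{1680613}{3376179} - \frac{3208443 i \sqrt{21}}{375131} \approx -0.49779 - 39.194 i$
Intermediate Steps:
$E{\left(B \right)} = -198$ ($E{\left(B \right)} = -54 + 9 \left(-16\right) = -54 - 144 = -198$)
$b{\left(q \right)} = q^{\frac{3}{2}}$
$c = -162$ ($c = 2 - 164 = -162$)
$\frac{331433 + 279699}{c b{\left(O \right)} + o{\left(E{\left(-17 \right)} \right)}} = \frac{331433 + 279699}{- 162 \left(-21\right)^{\frac{3}{2}} - 198} = \frac{611132}{- 162 \left(- 21 i \sqrt{21}\right) - 198} = \frac{611132}{3402 i \sqrt{21} - 198} = \frac{611132}{-198 + 3402 i \sqrt{21}}$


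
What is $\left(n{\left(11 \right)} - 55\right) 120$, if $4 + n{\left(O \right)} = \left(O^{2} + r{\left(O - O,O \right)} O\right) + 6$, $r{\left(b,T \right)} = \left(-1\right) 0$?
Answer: $8160$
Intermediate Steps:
$r{\left(b,T \right)} = 0$
$n{\left(O \right)} = 2 + O^{2}$ ($n{\left(O \right)} = -4 + \left(\left(O^{2} + 0 O\right) + 6\right) = -4 + \left(\left(O^{2} + 0\right) + 6\right) = -4 + \left(O^{2} + 6\right) = -4 + \left(6 + O^{2}\right) = 2 + O^{2}$)
$\left(n{\left(11 \right)} - 55\right) 120 = \left(\left(2 + 11^{2}\right) - 55\right) 120 = \left(\left(2 + 121\right) - 55\right) 120 = \left(123 - 55\right) 120 = 68 \cdot 120 = 8160$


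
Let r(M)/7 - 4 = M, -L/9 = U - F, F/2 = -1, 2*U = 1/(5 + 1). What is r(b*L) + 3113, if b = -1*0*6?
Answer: 3141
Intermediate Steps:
b = 0 (b = 0*6 = 0)
U = 1/12 (U = 1/(2*(5 + 1)) = (½)/6 = (½)*(⅙) = 1/12 ≈ 0.083333)
F = -2 (F = 2*(-1) = -2)
L = -75/4 (L = -9*(1/12 - 1*(-2)) = -9*(1/12 + 2) = -9*25/12 = -75/4 ≈ -18.750)
r(M) = 28 + 7*M
r(b*L) + 3113 = (28 + 7*(0*(-75/4))) + 3113 = (28 + 7*0) + 3113 = (28 + 0) + 3113 = 28 + 3113 = 3141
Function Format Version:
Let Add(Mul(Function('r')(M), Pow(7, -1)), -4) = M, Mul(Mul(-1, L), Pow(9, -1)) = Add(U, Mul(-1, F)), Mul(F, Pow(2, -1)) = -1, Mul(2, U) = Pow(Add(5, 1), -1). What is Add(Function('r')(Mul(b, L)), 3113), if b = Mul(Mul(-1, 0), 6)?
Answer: 3141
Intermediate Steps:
b = 0 (b = Mul(0, 6) = 0)
U = Rational(1, 12) (U = Mul(Rational(1, 2), Pow(Add(5, 1), -1)) = Mul(Rational(1, 2), Pow(6, -1)) = Mul(Rational(1, 2), Rational(1, 6)) = Rational(1, 12) ≈ 0.083333)
F = -2 (F = Mul(2, -1) = -2)
L = Rational(-75, 4) (L = Mul(-9, Add(Rational(1, 12), Mul(-1, -2))) = Mul(-9, Add(Rational(1, 12), 2)) = Mul(-9, Rational(25, 12)) = Rational(-75, 4) ≈ -18.750)
Function('r')(M) = Add(28, Mul(7, M))
Add(Function('r')(Mul(b, L)), 3113) = Add(Add(28, Mul(7, Mul(0, Rational(-75, 4)))), 3113) = Add(Add(28, Mul(7, 0)), 3113) = Add(Add(28, 0), 3113) = Add(28, 3113) = 3141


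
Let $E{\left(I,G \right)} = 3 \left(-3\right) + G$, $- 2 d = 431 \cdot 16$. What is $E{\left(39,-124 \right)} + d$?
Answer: $-3581$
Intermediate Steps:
$d = -3448$ ($d = - \frac{431 \cdot 16}{2} = \left(- \frac{1}{2}\right) 6896 = -3448$)
$E{\left(I,G \right)} = -9 + G$
$E{\left(39,-124 \right)} + d = \left(-9 - 124\right) - 3448 = -133 - 3448 = -3581$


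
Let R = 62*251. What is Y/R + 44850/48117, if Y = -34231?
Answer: -316379109/249598918 ≈ -1.2675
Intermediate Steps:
R = 15562
Y/R + 44850/48117 = -34231/15562 + 44850/48117 = -34231*1/15562 + 44850*(1/48117) = -34231/15562 + 14950/16039 = -316379109/249598918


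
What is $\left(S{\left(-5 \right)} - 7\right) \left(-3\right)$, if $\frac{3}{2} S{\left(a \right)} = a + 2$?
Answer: $27$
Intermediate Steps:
$S{\left(a \right)} = \frac{4}{3} + \frac{2 a}{3}$ ($S{\left(a \right)} = \frac{2 \left(a + 2\right)}{3} = \frac{2 \left(2 + a\right)}{3} = \frac{4}{3} + \frac{2 a}{3}$)
$\left(S{\left(-5 \right)} - 7\right) \left(-3\right) = \left(\left(\frac{4}{3} + \frac{2}{3} \left(-5\right)\right) - 7\right) \left(-3\right) = \left(\left(\frac{4}{3} - \frac{10}{3}\right) - 7\right) \left(-3\right) = \left(-2 - 7\right) \left(-3\right) = \left(-9\right) \left(-3\right) = 27$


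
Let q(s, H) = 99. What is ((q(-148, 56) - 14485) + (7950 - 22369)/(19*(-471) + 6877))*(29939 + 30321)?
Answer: -448837164245/518 ≈ -8.6648e+8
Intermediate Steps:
((q(-148, 56) - 14485) + (7950 - 22369)/(19*(-471) + 6877))*(29939 + 30321) = ((99 - 14485) + (7950 - 22369)/(19*(-471) + 6877))*(29939 + 30321) = (-14386 - 14419/(-8949 + 6877))*60260 = (-14386 - 14419/(-2072))*60260 = (-14386 - 14419*(-1/2072))*60260 = (-14386 + 14419/2072)*60260 = -29793373/2072*60260 = -448837164245/518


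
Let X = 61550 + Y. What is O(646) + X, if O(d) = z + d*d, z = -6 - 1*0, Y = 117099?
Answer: 595959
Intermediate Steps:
z = -6 (z = -6 + 0 = -6)
X = 178649 (X = 61550 + 117099 = 178649)
O(d) = -6 + d² (O(d) = -6 + d*d = -6 + d²)
O(646) + X = (-6 + 646²) + 178649 = (-6 + 417316) + 178649 = 417310 + 178649 = 595959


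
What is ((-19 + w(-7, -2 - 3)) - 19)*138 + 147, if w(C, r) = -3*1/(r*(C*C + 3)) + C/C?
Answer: -644463/130 ≈ -4957.4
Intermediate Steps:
w(C, r) = 1 - 3/(r*(3 + C²)) (w(C, r) = -3*1/(r*(C² + 3)) + 1 = -3*1/(r*(3 + C²)) + 1 = -3/(r*(3 + C²)) + 1 = 1 - 3/(r*(3 + C²)))
((-19 + w(-7, -2 - 3)) - 19)*138 + 147 = ((-19 + (-3 + 3*(-2 - 3) + (-2 - 3)*(-7)²)/((-2 - 3)*(3 + (-7)²))) - 19)*138 + 147 = ((-19 + (-3 + 3*(-5) - 5*49)/((-5)*(3 + 49))) - 19)*138 + 147 = ((-19 - ⅕*(-3 - 15 - 245)/52) - 19)*138 + 147 = ((-19 - ⅕*1/52*(-263)) - 19)*138 + 147 = ((-19 + 263/260) - 19)*138 + 147 = (-4677/260 - 19)*138 + 147 = -9617/260*138 + 147 = -663573/130 + 147 = -644463/130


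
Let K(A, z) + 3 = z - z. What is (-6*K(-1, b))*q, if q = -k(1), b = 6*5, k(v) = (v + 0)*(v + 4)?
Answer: -90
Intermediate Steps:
k(v) = v*(4 + v)
b = 30
q = -5 (q = -(4 + 1) = -5 ≈ -5.0000)
K(A, z) = -3 (K(A, z) = -3 + (z - z) = -3 + 0 = -3)
(-6*K(-1, b))*q = -6*(-3)*(-5) = 18*(-5) = -90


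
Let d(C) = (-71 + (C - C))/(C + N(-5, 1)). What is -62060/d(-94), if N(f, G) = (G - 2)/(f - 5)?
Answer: -5827434/71 ≈ -82077.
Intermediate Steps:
N(f, G) = (-2 + G)/(-5 + f)
d(C) = -71/(⅒ + C) (d(C) = (-71 + (C - C))/(C + (-2 + 1)/(-5 - 5)) = (-71 + 0)/(C - 1/(-10)) = -71/(C - ⅒*(-1)) = -71/(C + ⅒) = -71/(⅒ + C))
-62060/d(-94) = -62060/((-710/(1 + 10*(-94)))) = -62060/((-710/(1 - 940))) = -62060/((-710/(-939))) = -62060/((-710*(-1/939))) = -62060/710/939 = -62060*939/710 = -5827434/71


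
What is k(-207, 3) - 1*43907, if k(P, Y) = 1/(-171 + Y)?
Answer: -7376377/168 ≈ -43907.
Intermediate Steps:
k(-207, 3) - 1*43907 = 1/(-171 + 3) - 1*43907 = 1/(-168) - 43907 = -1/168 - 43907 = -7376377/168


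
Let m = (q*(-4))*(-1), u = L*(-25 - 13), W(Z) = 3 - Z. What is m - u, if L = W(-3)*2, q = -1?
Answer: 452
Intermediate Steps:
L = 12 (L = (3 - 1*(-3))*2 = (3 + 3)*2 = 6*2 = 12)
u = -456 (u = 12*(-25 - 13) = 12*(-38) = -456)
m = -4 (m = -1*(-4)*(-1) = 4*(-1) = -4)
m - u = -4 - 1*(-456) = -4 + 456 = 452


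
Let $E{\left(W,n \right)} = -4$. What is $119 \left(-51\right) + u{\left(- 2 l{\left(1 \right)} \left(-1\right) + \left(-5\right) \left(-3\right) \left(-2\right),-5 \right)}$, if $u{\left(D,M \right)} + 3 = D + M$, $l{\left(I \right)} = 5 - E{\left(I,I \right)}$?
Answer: $-6089$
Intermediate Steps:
$l{\left(I \right)} = 9$ ($l{\left(I \right)} = 5 - -4 = 5 + 4 = 9$)
$u{\left(D,M \right)} = -3 + D + M$ ($u{\left(D,M \right)} = -3 + \left(D + M\right) = -3 + D + M$)
$119 \left(-51\right) + u{\left(- 2 l{\left(1 \right)} \left(-1\right) + \left(-5\right) \left(-3\right) \left(-2\right),-5 \right)} = 119 \left(-51\right) - \left(8 - \left(-5\right) \left(-3\right) \left(-2\right) - \left(-2\right) 9 \left(-1\right)\right) = -6069 - 20 = -6089$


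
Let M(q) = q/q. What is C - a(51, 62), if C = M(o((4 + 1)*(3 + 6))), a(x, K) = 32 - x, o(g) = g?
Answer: 20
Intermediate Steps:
M(q) = 1
C = 1
C - a(51, 62) = 1 - (32 - 1*51) = 1 - (32 - 51) = 1 - 1*(-19) = 1 + 19 = 20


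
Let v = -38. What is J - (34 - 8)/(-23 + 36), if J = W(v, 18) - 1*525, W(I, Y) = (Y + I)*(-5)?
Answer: -427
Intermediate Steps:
W(I, Y) = -5*I - 5*Y (W(I, Y) = (I + Y)*(-5) = -5*I - 5*Y)
J = -425 (J = (-5*(-38) - 5*18) - 1*525 = (190 - 90) - 525 = 100 - 525 = -425)
J - (34 - 8)/(-23 + 36) = -425 - (34 - 8)/(-23 + 36) = -425 - 26/13 = -425 - 1*2 = -425 - 2 = -427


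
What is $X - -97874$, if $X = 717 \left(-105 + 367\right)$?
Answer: $285728$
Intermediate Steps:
$X = 187854$ ($X = 717 \cdot 262 = 187854$)
$X - -97874 = 187854 - -97874 = 187854 + 97874 = 285728$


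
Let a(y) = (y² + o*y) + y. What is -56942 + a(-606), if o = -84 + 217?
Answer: 229090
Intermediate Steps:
o = 133
a(y) = y² + 134*y (a(y) = (y² + 133*y) + y = y² + 134*y)
-56942 + a(-606) = -56942 - 606*(134 - 606) = -56942 - 606*(-472) = -56942 + 286032 = 229090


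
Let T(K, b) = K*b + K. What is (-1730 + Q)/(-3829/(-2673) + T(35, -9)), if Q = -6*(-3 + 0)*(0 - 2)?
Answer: 4720518/744611 ≈ 6.3396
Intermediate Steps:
T(K, b) = K + K*b
Q = -36 (Q = -(-18)*(-2) = -6*6 = -36)
(-1730 + Q)/(-3829/(-2673) + T(35, -9)) = (-1730 - 36)/(-3829/(-2673) + 35*(1 - 9)) = -1766/(-3829*(-1/2673) + 35*(-8)) = -1766/(3829/2673 - 280) = -1766/(-744611/2673) = -1766*(-2673/744611) = 4720518/744611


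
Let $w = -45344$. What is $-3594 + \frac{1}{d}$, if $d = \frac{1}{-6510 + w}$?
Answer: $-55448$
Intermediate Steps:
$d = - \frac{1}{51854}$ ($d = \frac{1}{-6510 - 45344} = \frac{1}{-51854} = - \frac{1}{51854} \approx -1.9285 \cdot 10^{-5}$)
$-3594 + \frac{1}{d} = -3594 + \frac{1}{- \frac{1}{51854}} = -3594 - 51854 = -55448$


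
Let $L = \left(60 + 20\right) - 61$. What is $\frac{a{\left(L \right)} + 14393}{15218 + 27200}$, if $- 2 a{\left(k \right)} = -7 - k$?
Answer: $\frac{7203}{21209} \approx 0.33962$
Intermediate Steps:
$L = 19$ ($L = 80 - 61 = 19$)
$a{\left(k \right)} = \frac{7}{2} + \frac{k}{2}$ ($a{\left(k \right)} = - \frac{-7 - k}{2} = \frac{7}{2} + \frac{k}{2}$)
$\frac{a{\left(L \right)} + 14393}{15218 + 27200} = \frac{\left(\frac{7}{2} + \frac{1}{2} \cdot 19\right) + 14393}{15218 + 27200} = \frac{\left(\frac{7}{2} + \frac{19}{2}\right) + 14393}{42418} = \left(13 + 14393\right) \frac{1}{42418} = 14406 \cdot \frac{1}{42418} = \frac{7203}{21209}$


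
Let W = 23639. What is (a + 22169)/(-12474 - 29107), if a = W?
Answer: -45808/41581 ≈ -1.1017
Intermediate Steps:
a = 23639
(a + 22169)/(-12474 - 29107) = (23639 + 22169)/(-12474 - 29107) = 45808/(-41581) = 45808*(-1/41581) = -45808/41581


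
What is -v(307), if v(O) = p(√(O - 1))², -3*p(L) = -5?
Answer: -25/9 ≈ -2.7778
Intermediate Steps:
p(L) = 5/3 (p(L) = -⅓*(-5) = 5/3)
v(O) = 25/9 (v(O) = (5/3)² = 25/9)
-v(307) = -1*25/9 = -25/9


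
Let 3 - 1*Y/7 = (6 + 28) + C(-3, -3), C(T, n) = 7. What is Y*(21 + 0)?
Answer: -5586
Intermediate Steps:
Y = -266 (Y = 21 - 7*((6 + 28) + 7) = 21 - 7*(34 + 7) = 21 - 7*41 = 21 - 287 = -266)
Y*(21 + 0) = -266*(21 + 0) = -266*21 = -5586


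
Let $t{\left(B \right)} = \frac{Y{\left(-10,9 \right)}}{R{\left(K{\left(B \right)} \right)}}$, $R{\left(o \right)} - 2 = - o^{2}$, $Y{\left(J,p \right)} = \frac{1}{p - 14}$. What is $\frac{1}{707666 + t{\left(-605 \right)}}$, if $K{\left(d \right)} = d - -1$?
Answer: $\frac{1824070}{1290832320621} \approx 1.4131 \cdot 10^{-6}$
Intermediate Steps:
$Y{\left(J,p \right)} = \frac{1}{-14 + p}$
$K{\left(d \right)} = 1 + d$ ($K{\left(d \right)} = d + 1 = 1 + d$)
$R{\left(o \right)} = 2 - o^{2}$
$t{\left(B \right)} = - \frac{1}{5 \left(2 - \left(1 + B\right)^{2}\right)}$ ($t{\left(B \right)} = \frac{1}{\left(-14 + 9\right) \left(2 - \left(1 + B\right)^{2}\right)} = \frac{1}{\left(-5\right) \left(2 - \left(1 + B\right)^{2}\right)} = - \frac{1}{5 \left(2 - \left(1 + B\right)^{2}\right)}$)
$\frac{1}{707666 + t{\left(-605 \right)}} = \frac{1}{707666 + \frac{1}{5 \left(-2 + \left(1 - 605\right)^{2}\right)}} = \frac{1}{707666 + \frac{1}{5 \left(-2 + \left(-604\right)^{2}\right)}} = \frac{1}{707666 + \frac{1}{5 \left(-2 + 364816\right)}} = \frac{1}{707666 + \frac{1}{5 \cdot 364814}} = \frac{1}{707666 + \frac{1}{5} \cdot \frac{1}{364814}} = \frac{1}{707666 + \frac{1}{1824070}} = \frac{1}{\frac{1290832320621}{1824070}} = \frac{1824070}{1290832320621}$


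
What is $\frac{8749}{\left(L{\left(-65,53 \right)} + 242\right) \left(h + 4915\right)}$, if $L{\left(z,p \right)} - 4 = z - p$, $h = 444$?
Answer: $\frac{8749}{685952} \approx 0.012755$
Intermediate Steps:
$L{\left(z,p \right)} = 4 + z - p$ ($L{\left(z,p \right)} = 4 - \left(p - z\right) = 4 + z - p$)
$\frac{8749}{\left(L{\left(-65,53 \right)} + 242\right) \left(h + 4915\right)} = \frac{8749}{\left(\left(4 - 65 - 53\right) + 242\right) \left(444 + 4915\right)} = \frac{8749}{\left(\left(4 - 65 - 53\right) + 242\right) 5359} = \frac{8749}{\left(-114 + 242\right) 5359} = \frac{8749}{128 \cdot 5359} = \frac{8749}{685952}$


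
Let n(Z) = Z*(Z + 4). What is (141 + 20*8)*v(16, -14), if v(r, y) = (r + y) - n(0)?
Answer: 602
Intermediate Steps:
n(Z) = Z*(4 + Z)
v(r, y) = r + y (v(r, y) = (r + y) - 0*(4 + 0) = (r + y) - 0*4 = (r + y) - 1*0 = (r + y) + 0 = r + y)
(141 + 20*8)*v(16, -14) = (141 + 20*8)*(16 - 14) = (141 + 160)*2 = 301*2 = 602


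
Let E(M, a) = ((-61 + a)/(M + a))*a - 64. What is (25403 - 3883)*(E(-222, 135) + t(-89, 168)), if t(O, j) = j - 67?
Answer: -48570640/29 ≈ -1.6749e+6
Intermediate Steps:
t(O, j) = -67 + j
E(M, a) = -64 + a*(-61 + a)/(M + a) (E(M, a) = ((-61 + a)/(M + a))*a - 64 = a*(-61 + a)/(M + a) - 64 = -64 + a*(-61 + a)/(M + a))
(25403 - 3883)*(E(-222, 135) + t(-89, 168)) = (25403 - 3883)*((135² - 125*135 - 64*(-222))/(-222 + 135) + (-67 + 168)) = 21520*((18225 - 16875 + 14208)/(-87) + 101) = 21520*(-1/87*15558 + 101) = 21520*(-5186/29 + 101) = 21520*(-2257/29) = -48570640/29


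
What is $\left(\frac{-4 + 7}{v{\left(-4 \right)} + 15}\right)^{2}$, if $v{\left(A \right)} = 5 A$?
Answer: $\frac{9}{25} \approx 0.36$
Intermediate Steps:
$\left(\frac{-4 + 7}{v{\left(-4 \right)} + 15}\right)^{2} = \left(\frac{-4 + 7}{5 \left(-4\right) + 15}\right)^{2} = \left(\frac{3}{-20 + 15}\right)^{2} = \left(\frac{3}{-5}\right)^{2} = \left(3 \left(- \frac{1}{5}\right)\right)^{2} = \left(- \frac{3}{5}\right)^{2} = \frac{9}{25}$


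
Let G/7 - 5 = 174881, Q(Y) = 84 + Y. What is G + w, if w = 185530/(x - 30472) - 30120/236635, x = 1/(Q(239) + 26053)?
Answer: 46566087379941121570/38038104674017 ≈ 1.2242e+6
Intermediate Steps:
G = 1224202 (G = 35 + 7*174881 = 35 + 1224167 = 1224202)
x = 1/26376 (x = 1/((84 + 239) + 26053) = 1/(323 + 26053) = 1/26376 ≈ 3.7913e-5)
w = -236438199837864/38038104674017 (w = 185530/(1/26376 - 30472) - 30120/236635 = 185530/(-803729471/26376) - 30120*1/236635 = 185530*(-26376/803729471) - 6024/47327 = -4893539280/803729471 - 6024/47327 = -236438199837864/38038104674017 ≈ -6.2158)
G + w = 1224202 - 236438199837864/38038104674017 = 46566087379941121570/38038104674017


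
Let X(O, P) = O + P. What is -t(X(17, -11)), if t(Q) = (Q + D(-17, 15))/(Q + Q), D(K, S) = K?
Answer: 11/12 ≈ 0.91667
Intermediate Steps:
t(Q) = (-17 + Q)/(2*Q) (t(Q) = (Q - 17)/(Q + Q) = (-17 + Q)/((2*Q)) = (-17 + Q)*(1/(2*Q)) = (-17 + Q)/(2*Q))
-t(X(17, -11)) = -(-17 + (17 - 11))/(2*(17 - 11)) = -(-17 + 6)/(2*6) = -(-11)/(2*6) = -1*(-11/12) = 11/12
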